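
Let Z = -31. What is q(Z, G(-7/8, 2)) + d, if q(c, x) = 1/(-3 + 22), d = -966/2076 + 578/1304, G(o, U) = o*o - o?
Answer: 65505/2143124 ≈ 0.030565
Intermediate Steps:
G(o, U) = o² - o
d = -2489/112796 (d = -966*1/2076 + 578*(1/1304) = -161/346 + 289/652 = -2489/112796 ≈ -0.022066)
q(c, x) = 1/19
q(Z, G(-7/8, 2)) + d = 1/19 - 2489/112796 = 65505/2143124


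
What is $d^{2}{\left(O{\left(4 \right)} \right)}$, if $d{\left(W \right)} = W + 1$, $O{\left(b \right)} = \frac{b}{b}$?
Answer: $4$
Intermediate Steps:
$O{\left(b \right)} = 1$
$d{\left(W \right)} = 1 + W$
$d^{2}{\left(O{\left(4 \right)} \right)} = \left(1 + 1\right)^{2} = 2^{2} = 4$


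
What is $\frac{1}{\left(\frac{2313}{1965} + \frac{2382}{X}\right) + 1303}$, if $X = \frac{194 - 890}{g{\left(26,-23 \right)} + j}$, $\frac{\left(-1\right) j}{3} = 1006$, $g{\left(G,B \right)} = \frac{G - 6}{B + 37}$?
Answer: $\frac{132965}{1546134673} \approx 8.5998 \cdot 10^{-5}$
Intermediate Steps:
$g{\left(G,B \right)} = \frac{-6 + G}{37 + B}$
$j = -3018$ ($j = \left(-3\right) 1006 = -3018$)
$X = \frac{1218}{5279}$ ($X = \frac{194 - 890}{\frac{-6 + 26}{37 - 23} - 3018} = - \frac{696}{\frac{1}{14} \cdot 20 - 3018} = - \frac{696}{\frac{10}{7} - 3018} = - \frac{696}{- \frac{21116}{7}} = \left(-696\right) \left(- \frac{7}{21116}\right) = \frac{1218}{5279} \approx 0.23073$)
$\frac{1}{\left(\frac{2313}{1965} + \frac{2382}{X}\right) + 1303} = \frac{1}{\left(\frac{2313}{1965} + \frac{2382}{\frac{1218}{5279}}\right) + 1303} = \frac{1}{\left(2313 \cdot \frac{1}{1965} + 2382 \cdot \frac{5279}{1218}\right) + 1303} = \frac{1}{\left(\frac{771}{655} + \frac{2095763}{203}\right) + 1303} = \frac{1}{\frac{1372881278}{132965} + 1303} = \frac{1}{\frac{1546134673}{132965}} = \frac{132965}{1546134673}$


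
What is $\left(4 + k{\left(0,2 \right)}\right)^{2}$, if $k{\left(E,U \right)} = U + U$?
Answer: $64$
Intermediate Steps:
$k{\left(E,U \right)} = 2 U$
$\left(4 + k{\left(0,2 \right)}\right)^{2} = \left(4 + 2 \cdot 2\right)^{2} = \left(4 + 4\right)^{2} = 8^{2} = 64$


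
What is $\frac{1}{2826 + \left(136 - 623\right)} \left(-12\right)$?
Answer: $- \frac{12}{2339} \approx -0.0051304$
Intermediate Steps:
$\frac{1}{2826 + \left(136 - 623\right)} \left(-12\right) = \frac{1}{2826 - 487} \left(-12\right) = \frac{1}{2339} \left(-12\right) = - \frac{12}{2339}$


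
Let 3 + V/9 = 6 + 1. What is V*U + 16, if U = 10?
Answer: 376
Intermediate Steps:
V = 36 (V = -27 + 9*(6 + 1) = -27 + 9*7 = -27 + 63 = 36)
V*U + 16 = 36*10 + 16 = 360 + 16 = 376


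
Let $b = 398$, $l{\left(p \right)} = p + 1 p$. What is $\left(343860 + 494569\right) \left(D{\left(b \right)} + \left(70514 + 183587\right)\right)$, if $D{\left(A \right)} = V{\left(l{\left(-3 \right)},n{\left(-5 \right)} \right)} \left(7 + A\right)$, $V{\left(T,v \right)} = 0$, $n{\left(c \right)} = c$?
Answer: $213045647329$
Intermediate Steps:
$l{\left(p \right)} = 2 p$ ($l{\left(p \right)} = p + p = 2 p$)
$D{\left(A \right)} = 0$ ($D{\left(A \right)} = 0 \left(7 + A\right) = 0$)
$\left(343860 + 494569\right) \left(D{\left(b \right)} + \left(70514 + 183587\right)\right) = \left(343860 + 494569\right) \left(0 + \left(70514 + 183587\right)\right) = 838429 \left(0 + 254101\right) = 838429 \cdot 254101 = 213045647329$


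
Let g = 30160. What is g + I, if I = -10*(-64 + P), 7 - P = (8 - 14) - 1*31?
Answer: 30360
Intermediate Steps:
P = 44 (P = 7 - ((8 - 14) - 1*31) = 7 - (-6 - 31) = 7 - 1*(-37) = 7 + 37 = 44)
I = 200 (I = -10*(-64 + 44) = -10*(-20) = 200)
g + I = 30160 + 200 = 30360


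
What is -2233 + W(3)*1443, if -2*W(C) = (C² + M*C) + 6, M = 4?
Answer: -43427/2 ≈ -21714.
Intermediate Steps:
W(C) = -3 - 2*C - C²/2 (W(C) = -((C² + 4*C) + 6)/2 = -(6 + C² + 4*C)/2 = -3 - 2*C - C²/2)
-2233 + W(3)*1443 = -2233 + (-3 - 2*3 - ½*3²)*1443 = -2233 + (-3 - 6 - ½*9)*1443 = -2233 + (-3 - 6 - 9/2)*1443 = -2233 - 27/2*1443 = -2233 - 38961/2 = -43427/2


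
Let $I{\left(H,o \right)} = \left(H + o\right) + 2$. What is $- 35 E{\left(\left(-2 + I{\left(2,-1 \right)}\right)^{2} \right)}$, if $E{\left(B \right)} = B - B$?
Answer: $0$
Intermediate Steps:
$I{\left(H,o \right)} = 2 + H + o$
$E{\left(B \right)} = 0$
$- 35 E{\left(\left(-2 + I{\left(2,-1 \right)}\right)^{2} \right)} = \left(-35\right) 0 = 0$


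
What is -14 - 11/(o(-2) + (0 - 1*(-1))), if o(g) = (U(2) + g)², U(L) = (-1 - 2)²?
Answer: -711/50 ≈ -14.220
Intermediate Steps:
U(L) = 9 (U(L) = (-3)² = 9)
o(g) = (9 + g)²
-14 - 11/(o(-2) + (0 - 1*(-1))) = -14 - 11/((9 - 2)² + (0 - 1*(-1))) = -14 - 11/(7² + (0 + 1)) = -14 - 11/(49 + 1) = -14 - 11/50 = -711/50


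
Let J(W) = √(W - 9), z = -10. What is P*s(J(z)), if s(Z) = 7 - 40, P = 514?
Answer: -16962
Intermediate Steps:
J(W) = √(-9 + W)
s(Z) = -33
P*s(J(z)) = 514*(-33) = -16962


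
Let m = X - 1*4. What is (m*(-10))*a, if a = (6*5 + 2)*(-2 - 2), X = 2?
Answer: -2560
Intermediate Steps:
m = -2 (m = 2 - 1*4 = 2 - 4 = -2)
a = -128 (a = (30 + 2)*(-4) = 32*(-4) = -128)
(m*(-10))*a = -2*(-10)*(-128) = 20*(-128) = -2560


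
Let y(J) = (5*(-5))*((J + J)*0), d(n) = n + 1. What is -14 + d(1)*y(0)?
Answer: -14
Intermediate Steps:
d(n) = 1 + n
y(J) = 0 (y(J) = -25*2*J*0 = -25*0 = 0)
-14 + d(1)*y(0) = -14 + (1 + 1)*0 = -14 + 2*0 = -14 + 0 = -14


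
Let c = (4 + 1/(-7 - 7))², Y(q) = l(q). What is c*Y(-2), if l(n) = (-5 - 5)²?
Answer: 75625/49 ≈ 1543.4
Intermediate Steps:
l(n) = 100 (l(n) = (-10)² = 100)
Y(q) = 100
c = 3025/196 (c = (4 + 1/(-14))² = (4 - 1/14)² = (55/14)² = 3025/196 ≈ 15.434)
c*Y(-2) = (3025/196)*100 = 75625/49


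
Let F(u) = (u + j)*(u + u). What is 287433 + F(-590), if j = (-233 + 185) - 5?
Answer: 1046173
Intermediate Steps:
j = -53 (j = -48 - 5 = -53)
F(u) = 2*u*(-53 + u) (F(u) = (u - 53)*(u + u) = (-53 + u)*(2*u) = 2*u*(-53 + u))
287433 + F(-590) = 287433 + 2*(-590)*(-53 - 590) = 287433 + 2*(-590)*(-643) = 287433 + 758740 = 1046173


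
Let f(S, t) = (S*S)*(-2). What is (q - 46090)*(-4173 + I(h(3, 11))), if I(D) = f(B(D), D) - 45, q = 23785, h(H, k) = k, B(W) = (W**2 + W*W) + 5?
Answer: 2815693980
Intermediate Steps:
B(W) = 5 + 2*W**2 (B(W) = (W**2 + W**2) + 5 = 2*W**2 + 5 = 5 + 2*W**2)
f(S, t) = -2*S**2 (f(S, t) = S**2*(-2) = -2*S**2)
I(D) = -45 - 2*(5 + 2*D**2)**2 (I(D) = -2*(5 + 2*D**2)**2 - 45 = -45 - 2*(5 + 2*D**2)**2)
(q - 46090)*(-4173 + I(h(3, 11))) = (23785 - 46090)*(-4173 + (-45 - 2*(5 + 2*11**2)**2)) = -22305*(-4173 + (-45 - 2*(5 + 2*121)**2)) = -22305*(-4173 + (-45 - 2*(5 + 242)**2)) = -22305*(-4173 + (-45 - 2*247**2)) = -22305*(-4173 + (-45 - 2*61009)) = -22305*(-4173 + (-45 - 122018)) = -22305*(-4173 - 122063) = -22305*(-126236) = 2815693980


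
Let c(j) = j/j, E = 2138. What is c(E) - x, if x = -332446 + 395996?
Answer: -63549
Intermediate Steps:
c(j) = 1
x = 63550
c(E) - x = 1 - 1*63550 = 1 - 63550 = -63549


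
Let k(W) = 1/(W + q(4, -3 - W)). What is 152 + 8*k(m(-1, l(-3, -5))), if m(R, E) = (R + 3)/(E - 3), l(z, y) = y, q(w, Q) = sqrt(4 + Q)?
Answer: 2920/19 + 64*sqrt(5)/19 ≈ 161.22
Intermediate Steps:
m(R, E) = (3 + R)/(-3 + E)
k(W) = 1/(W + sqrt(1 - W)) (k(W) = 1/(W + sqrt(4 + (-3 - W))) = 1/(W + sqrt(1 - W)))
152 + 8*k(m(-1, l(-3, -5))) = 152 + 8/((3 - 1)/(-3 - 5) + sqrt(1 - (3 - 1)/(-3 - 5))) = 152 + 8/(2/(-8) + sqrt(1 - 2/(-8))) = 152 + 8/(-1/8*2 + sqrt(1 - (-1)*2/8)) = 152 + 8/(-1/4 + sqrt(1 - 1*(-1/4))) = 152 + 8/(-1/4 + sqrt(1 + 1/4)) = 152 + 8/(-1/4 + sqrt(5/4)) = 152 + 8/(-1/4 + sqrt(5)/2)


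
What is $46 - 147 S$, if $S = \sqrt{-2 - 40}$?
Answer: $46 - 147 i \sqrt{42} \approx 46.0 - 952.67 i$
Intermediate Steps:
$S = i \sqrt{42}$ ($S = \sqrt{-42} = i \sqrt{42} \approx 6.4807 i$)
$46 - 147 S = 46 - 147 i \sqrt{42}$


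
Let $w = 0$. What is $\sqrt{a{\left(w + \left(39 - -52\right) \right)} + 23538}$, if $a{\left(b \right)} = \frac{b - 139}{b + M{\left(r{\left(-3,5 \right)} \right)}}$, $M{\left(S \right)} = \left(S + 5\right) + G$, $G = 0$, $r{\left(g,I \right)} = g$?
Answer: $\frac{\sqrt{22619522}}{31} \approx 153.42$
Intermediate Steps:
$M{\left(S \right)} = 5 + S$ ($M{\left(S \right)} = \left(S + 5\right) + 0 = \left(5 + S\right) + 0 = 5 + S$)
$a{\left(b \right)} = \frac{-139 + b}{2 + b}$ ($a{\left(b \right)} = \frac{b - 139}{b + \left(5 - 3\right)} = \frac{-139 + b}{b + 2} = \frac{-139 + b}{2 + b}$)
$\sqrt{a{\left(w + \left(39 - -52\right) \right)} + 23538} = \sqrt{\frac{-139 + \left(0 + \left(39 - -52\right)\right)}{2 + \left(0 + \left(39 - -52\right)\right)} + 23538} = \sqrt{\frac{-139 + \left(0 + \left(39 + 52\right)\right)}{2 + \left(0 + \left(39 + 52\right)\right)} + 23538} = \sqrt{\frac{-139 + \left(0 + 91\right)}{2 + \left(0 + 91\right)} + 23538} = \sqrt{\frac{-139 + 91}{2 + 91} + 23538} = \sqrt{\frac{1}{93} \left(-48\right) + 23538} = \sqrt{- \frac{16}{31} + 23538} = \sqrt{\frac{729662}{31}} = \frac{\sqrt{22619522}}{31}$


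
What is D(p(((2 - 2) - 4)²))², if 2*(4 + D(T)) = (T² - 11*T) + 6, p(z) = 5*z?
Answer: 7612081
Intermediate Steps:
D(T) = -1 + T²/2 - 11*T/2 (D(T) = -4 + ((T² - 11*T) + 6)/2 = -4 + (6 + T² - 11*T)/2 = -4 + (3 + T²/2 - 11*T/2) = -1 + T²/2 - 11*T/2)
D(p(((2 - 2) - 4)²))² = (-1 + (5*((2 - 2) - 4)²)²/2 - 55*((2 - 2) - 4)²/2)² = (-1 + (5*(0 - 4)²)²/2 - 55*(0 - 4)²/2)² = (-1 + (5*(-4)²)²/2 - 55*(-4)²/2)² = (-1 + (5*16)²/2 - 55*16/2)² = (-1 + (½)*80² - 11/2*80)² = (-1 + (½)*6400 - 440)² = (-1 + 3200 - 440)² = 2759² = 7612081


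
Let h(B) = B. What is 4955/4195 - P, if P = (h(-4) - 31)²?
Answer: -1026784/839 ≈ -1223.8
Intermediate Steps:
P = 1225 (P = (-4 - 31)² = (-35)² = 1225)
4955/4195 - P = 4955/4195 - 1*1225 = 4955*(1/4195) - 1225 = 991/839 - 1225 = -1026784/839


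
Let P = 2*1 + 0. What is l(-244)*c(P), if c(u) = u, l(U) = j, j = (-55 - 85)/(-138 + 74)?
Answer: 35/8 ≈ 4.3750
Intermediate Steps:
j = 35/16 (j = -140/(-64) = -140*(-1/64) = 35/16 ≈ 2.1875)
P = 2 (P = 2 + 0 = 2)
l(U) = 35/16
l(-244)*c(P) = (35/16)*2 = 35/8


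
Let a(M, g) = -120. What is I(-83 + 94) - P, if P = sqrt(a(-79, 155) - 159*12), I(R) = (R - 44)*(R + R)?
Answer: -726 - 26*I*sqrt(3) ≈ -726.0 - 45.033*I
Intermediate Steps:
I(R) = 2*R*(-44 + R) (I(R) = (-44 + R)*(2*R) = 2*R*(-44 + R))
P = 26*I*sqrt(3) (P = sqrt(-120 - 159*12) = sqrt(-120 - 1908) = sqrt(-2028) = 26*I*sqrt(3) ≈ 45.033*I)
I(-83 + 94) - P = 2*(-83 + 94)*(-44 + (-83 + 94)) - 26*I*sqrt(3) = 2*11*(-44 + 11) - 26*I*sqrt(3) = 2*11*(-33) - 26*I*sqrt(3) = -726 - 26*I*sqrt(3)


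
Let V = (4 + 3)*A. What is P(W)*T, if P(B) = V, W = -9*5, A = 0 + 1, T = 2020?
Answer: 14140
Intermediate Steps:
A = 1
W = -45
V = 7 (V = (4 + 3)*1 = 7*1 = 7)
P(B) = 7
P(W)*T = 7*2020 = 14140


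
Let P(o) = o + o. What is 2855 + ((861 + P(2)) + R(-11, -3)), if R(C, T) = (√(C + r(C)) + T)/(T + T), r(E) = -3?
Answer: 7441/2 - I*√14/6 ≈ 3720.5 - 0.62361*I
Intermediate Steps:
P(o) = 2*o
R(C, T) = (T + √(-3 + C))/(2*T) (R(C, T) = (√(C - 3) + T)/(T + T) = (√(-3 + C) + T)/((2*T)) = (T + √(-3 + C))*(1/(2*T)) = (T + √(-3 + C))/(2*T))
2855 + ((861 + P(2)) + R(-11, -3)) = 2855 + ((861 + 2*2) + (½)*(-3 + √(-3 - 11))/(-3)) = 2855 + ((861 + 4) + (½)*(-⅓)*(-3 + √(-14))) = 2855 + (865 + (½)*(-⅓)*(-3 + I*√14)) = 2855 + (865 + (½ - I*√14/6)) = 2855 + (1731/2 - I*√14/6) = 7441/2 - I*√14/6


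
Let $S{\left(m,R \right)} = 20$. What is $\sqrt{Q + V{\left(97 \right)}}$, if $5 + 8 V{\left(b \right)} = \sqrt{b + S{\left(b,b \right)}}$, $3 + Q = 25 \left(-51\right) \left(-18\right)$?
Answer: $\frac{\sqrt{367142 + 6 \sqrt{13}}}{4} \approx 151.49$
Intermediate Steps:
$Q = 22947$ ($Q = -3 + 25 \left(-51\right) \left(-18\right) = -3 - -22950 = -3 + 22950 = 22947$)
$V{\left(b \right)} = - \frac{5}{8} + \frac{\sqrt{20 + b}}{8}$ ($V{\left(b \right)} = - \frac{5}{8} + \frac{\sqrt{b + 20}}{8} = - \frac{5}{8} + \frac{\sqrt{20 + b}}{8}$)
$\sqrt{Q + V{\left(97 \right)}} = \sqrt{22947 - \left(\frac{5}{8} - \frac{\sqrt{20 + 97}}{8}\right)} = \sqrt{22947 - \left(\frac{5}{8} - \frac{\sqrt{117}}{8}\right)} = \sqrt{22947 - \left(\frac{5}{8} - \frac{3 \sqrt{13}}{8}\right)} = \sqrt{\frac{183571}{8} + \frac{3 \sqrt{13}}{8}}$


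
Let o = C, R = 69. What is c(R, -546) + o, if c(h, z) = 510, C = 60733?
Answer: 61243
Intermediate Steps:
o = 60733
c(R, -546) + o = 510 + 60733 = 61243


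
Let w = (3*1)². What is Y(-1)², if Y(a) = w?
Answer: 81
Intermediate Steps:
w = 9 (w = 3² = 9)
Y(a) = 9
Y(-1)² = 9² = 81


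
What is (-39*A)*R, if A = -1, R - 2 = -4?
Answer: -78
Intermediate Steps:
R = -2 (R = 2 - 4 = -2)
(-39*A)*R = -39*(-1)*(-2) = 39*(-2) = -78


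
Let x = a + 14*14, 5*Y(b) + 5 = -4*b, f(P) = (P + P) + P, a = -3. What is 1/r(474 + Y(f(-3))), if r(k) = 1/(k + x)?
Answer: 3366/5 ≈ 673.20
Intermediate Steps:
f(P) = 3*P (f(P) = 2*P + P = 3*P)
Y(b) = -1 - 4*b/5 (Y(b) = -1 + (-4*b)/5 = -1 - 4*b/5)
x = 193 (x = -3 + 14*14 = -3 + 196 = 193)
r(k) = 1/(193 + k) (r(k) = 1/(k + 193) = 1/(193 + k))
1/r(474 + Y(f(-3))) = 1/(1/(193 + (474 + (-1 - 12*(-3)/5)))) = 1/(1/(193 + (474 + (-1 - ⅘*(-9))))) = 1/(1/(193 + (474 + (-1 + 36/5)))) = 1/(1/(193 + (474 + 31/5))) = 1/(1/(193 + 2401/5)) = 1/(1/(3366/5)) = 1/(5/3366) = 3366/5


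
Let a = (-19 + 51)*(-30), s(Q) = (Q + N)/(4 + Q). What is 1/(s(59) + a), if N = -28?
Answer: -63/60449 ≈ -0.0010422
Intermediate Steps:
s(Q) = (-28 + Q)/(4 + Q) (s(Q) = (Q - 28)/(4 + Q) = (-28 + Q)/(4 + Q))
a = -960 (a = 32*(-30) = -960)
1/(s(59) + a) = 1/((-28 + 59)/(4 + 59) - 960) = 1/(31/63 - 960) = 1/(-60449/63) = -63/60449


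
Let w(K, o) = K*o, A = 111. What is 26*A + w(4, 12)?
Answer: 2934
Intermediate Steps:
26*A + w(4, 12) = 26*111 + 4*12 = 2886 + 48 = 2934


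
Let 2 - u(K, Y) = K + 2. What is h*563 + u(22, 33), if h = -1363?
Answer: -767391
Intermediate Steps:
u(K, Y) = -K (u(K, Y) = 2 - (K + 2) = 2 - (2 + K) = 2 + (-2 - K) = -K)
h*563 + u(22, 33) = -1363*563 - 1*22 = -767369 - 22 = -767391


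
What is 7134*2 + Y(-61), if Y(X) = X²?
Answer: 17989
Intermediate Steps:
7134*2 + Y(-61) = 7134*2 + (-61)² = 14268 + 3721 = 17989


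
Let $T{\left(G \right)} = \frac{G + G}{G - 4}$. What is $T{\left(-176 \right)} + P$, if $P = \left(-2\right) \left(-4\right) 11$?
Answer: $\frac{4048}{45} \approx 89.956$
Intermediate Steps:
$T{\left(G \right)} = \frac{2 G}{-4 + G}$
$P = 88$ ($P = 8 \cdot 11 = 88$)
$T{\left(-176 \right)} + P = 2 \left(-176\right) \frac{1}{-4 - 176} + 88 = 2 \left(-176\right) \frac{1}{-180} + 88 = 2 \left(-176\right) \left(- \frac{1}{180}\right) + 88 = \frac{88}{45} + 88 = \frac{4048}{45}$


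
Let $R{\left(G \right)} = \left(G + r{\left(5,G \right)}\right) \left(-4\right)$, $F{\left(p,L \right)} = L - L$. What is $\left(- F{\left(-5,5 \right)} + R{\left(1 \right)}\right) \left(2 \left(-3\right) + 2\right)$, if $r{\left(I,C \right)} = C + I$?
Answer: $112$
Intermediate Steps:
$F{\left(p,L \right)} = 0$
$R{\left(G \right)} = -20 - 8 G$ ($R{\left(G \right)} = \left(G + \left(G + 5\right)\right) \left(-4\right) = \left(G + \left(5 + G\right)\right) \left(-4\right) = \left(5 + 2 G\right) \left(-4\right) = -20 - 8 G$)
$\left(- F{\left(-5,5 \right)} + R{\left(1 \right)}\right) \left(2 \left(-3\right) + 2\right) = \left(\left(-1\right) 0 - 28\right) \left(2 \left(-3\right) + 2\right) = \left(0 - 28\right) \left(-6 + 2\right) = \left(0 - 28\right) \left(-4\right) = \left(-28\right) \left(-4\right) = 112$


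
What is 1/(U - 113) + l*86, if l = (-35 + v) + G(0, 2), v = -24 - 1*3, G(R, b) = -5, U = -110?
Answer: -1284927/223 ≈ -5762.0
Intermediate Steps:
v = -27 (v = -24 - 3 = -27)
l = -67 (l = (-35 - 27) - 5 = -62 - 5 = -67)
1/(U - 113) + l*86 = 1/(-110 - 113) - 67*86 = 1/(-223) - 5762 = -1/223 - 5762 = -1284927/223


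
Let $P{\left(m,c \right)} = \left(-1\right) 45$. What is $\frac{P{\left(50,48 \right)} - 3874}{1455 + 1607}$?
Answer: $- \frac{3919}{3062} \approx -1.2799$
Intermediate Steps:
$P{\left(m,c \right)} = -45$
$\frac{P{\left(50,48 \right)} - 3874}{1455 + 1607} = \frac{-45 - 3874}{1455 + 1607} = - \frac{3919}{3062}$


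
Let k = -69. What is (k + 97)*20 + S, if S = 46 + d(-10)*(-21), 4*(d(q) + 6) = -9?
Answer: 3117/4 ≈ 779.25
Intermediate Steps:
d(q) = -33/4 (d(q) = -6 + (¼)*(-9) = -6 - 9/4 = -33/4)
S = 877/4 (S = 46 - 33/4*(-21) = 46 + 693/4 = 877/4 ≈ 219.25)
(k + 97)*20 + S = (-69 + 97)*20 + 877/4 = 28*20 + 877/4 = 560 + 877/4 = 3117/4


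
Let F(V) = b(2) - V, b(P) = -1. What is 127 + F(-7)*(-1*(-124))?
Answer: 871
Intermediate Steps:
F(V) = -1 - V
127 + F(-7)*(-1*(-124)) = 127 + (-1 - 1*(-7))*(-1*(-124)) = 127 + (-1 + 7)*124 = 127 + 6*124 = 127 + 744 = 871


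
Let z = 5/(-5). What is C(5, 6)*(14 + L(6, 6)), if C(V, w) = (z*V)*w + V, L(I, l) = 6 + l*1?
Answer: -650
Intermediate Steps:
z = -1 (z = 5*(-⅕) = -1)
L(I, l) = 6 + l
C(V, w) = V - V*w (C(V, w) = (-V)*w + V = -V*w + V = V - V*w)
C(5, 6)*(14 + L(6, 6)) = (5*(1 - 1*6))*(14 + (6 + 6)) = (5*(1 - 6))*(14 + 12) = (5*(-5))*26 = -25*26 = -650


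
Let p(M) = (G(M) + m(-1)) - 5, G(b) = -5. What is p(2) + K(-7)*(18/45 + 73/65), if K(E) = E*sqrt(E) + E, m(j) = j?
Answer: -1408/65 - 693*I*sqrt(7)/65 ≈ -21.662 - 28.208*I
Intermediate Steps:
K(E) = E + E**(3/2) (K(E) = E**(3/2) + E = E + E**(3/2))
p(M) = -11 (p(M) = (-5 - 1) - 5 = -6 - 5 = -11)
p(2) + K(-7)*(18/45 + 73/65) = -11 + (-7 + (-7)**(3/2))*(18/45 + 73/65) = -11 + (-7 - 7*I*sqrt(7))*(18*(1/45) + 73*(1/65)) = -11 + (-7 - 7*I*sqrt(7))*(2/5 + 73/65) = -11 + (-7 - 7*I*sqrt(7))*(99/65) = -11 + (-693/65 - 693*I*sqrt(7)/65) = -1408/65 - 693*I*sqrt(7)/65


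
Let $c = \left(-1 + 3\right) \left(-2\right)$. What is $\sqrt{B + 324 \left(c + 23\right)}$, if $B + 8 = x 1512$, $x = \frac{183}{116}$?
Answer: $\frac{\sqrt{7176514}}{29} \approx 92.376$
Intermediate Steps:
$x = \frac{183}{116}$ ($x = 183 \cdot \frac{1}{116} = \frac{183}{116} \approx 1.5776$)
$c = -4$ ($c = 2 \left(-2\right) = -4$)
$B = \frac{68942}{29}$ ($B = -8 + \frac{183}{116} \cdot 1512 = -8 + \frac{69174}{29} = \frac{68942}{29} \approx 2377.3$)
$\sqrt{B + 324 \left(c + 23\right)} = \sqrt{\frac{68942}{29} + 324 \left(-4 + 23\right)} = \sqrt{\frac{68942}{29} + 324 \cdot 19} = \sqrt{\frac{68942}{29} + 6156} = \sqrt{\frac{247466}{29}} = \frac{\sqrt{7176514}}{29}$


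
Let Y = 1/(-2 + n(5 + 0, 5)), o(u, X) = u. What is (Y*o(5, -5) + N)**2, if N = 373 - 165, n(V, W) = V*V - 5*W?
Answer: 168921/4 ≈ 42230.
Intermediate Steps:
n(V, W) = V**2 - 5*W
Y = -1/2 (Y = 1/(-2 + ((5 + 0)**2 - 5*5)) = 1/(-2 + (5**2 - 25)) = 1/(-2 + (25 - 25)) = 1/(-2 + 0) = 1/(-2) = -1/2 ≈ -0.50000)
N = 208
(Y*o(5, -5) + N)**2 = (-1/2*5 + 208)**2 = (-5/2 + 208)**2 = (411/2)**2 = 168921/4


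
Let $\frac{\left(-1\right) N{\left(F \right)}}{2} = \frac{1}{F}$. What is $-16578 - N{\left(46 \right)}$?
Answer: $- \frac{381293}{23} \approx -16578.0$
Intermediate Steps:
$N{\left(F \right)} = - \frac{2}{F}$
$-16578 - N{\left(46 \right)} = -16578 - - \frac{2}{46} = -16578 - \left(-2\right) \frac{1}{46} = -16578 - - \frac{1}{23} = -16578 + \frac{1}{23} = - \frac{381293}{23}$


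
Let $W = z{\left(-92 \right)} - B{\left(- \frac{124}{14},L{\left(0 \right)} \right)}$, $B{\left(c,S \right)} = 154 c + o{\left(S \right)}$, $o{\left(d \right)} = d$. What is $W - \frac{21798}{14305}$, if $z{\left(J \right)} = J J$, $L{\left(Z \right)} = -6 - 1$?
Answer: $\frac{140667877}{14305} \approx 9833.5$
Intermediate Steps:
$L{\left(Z \right)} = -7$ ($L{\left(Z \right)} = -6 - 1 = -7$)
$z{\left(J \right)} = J^{2}$
$B{\left(c,S \right)} = S + 154 c$ ($B{\left(c,S \right)} = 154 c + S = S + 154 c$)
$W = 9835$ ($W = \left(-92\right)^{2} - \left(-7 + 154 \left(- \frac{124}{14}\right)\right) = 8464 - \left(-7 + 154 \left(\left(-124\right) \frac{1}{14}\right)\right) = 8464 - \left(-7 + 154 \left(- \frac{62}{7}\right)\right) = 8464 - \left(-7 - 1364\right) = 8464 - -1371 = 8464 + 1371 = 9835$)
$W - \frac{21798}{14305} = 9835 - \frac{21798}{14305} = \frac{140667877}{14305}$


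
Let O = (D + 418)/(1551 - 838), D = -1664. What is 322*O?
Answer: -17444/31 ≈ -562.71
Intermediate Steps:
O = -1246/713 (O = (-1664 + 418)/(1551 - 838) = -1246/713 ≈ -1.7475)
322*O = 322*(-1246/713) = -17444/31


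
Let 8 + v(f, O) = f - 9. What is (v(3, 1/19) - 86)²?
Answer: 10000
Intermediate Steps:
v(f, O) = -17 + f (v(f, O) = -8 + (f - 9) = -8 + (-9 + f) = -17 + f)
(v(3, 1/19) - 86)² = ((-17 + 3) - 86)² = (-14 - 86)² = (-100)² = 10000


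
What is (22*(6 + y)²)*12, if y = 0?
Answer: 9504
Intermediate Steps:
(22*(6 + y)²)*12 = (22*(6 + 0)²)*12 = (22*6²)*12 = (22*36)*12 = 792*12 = 9504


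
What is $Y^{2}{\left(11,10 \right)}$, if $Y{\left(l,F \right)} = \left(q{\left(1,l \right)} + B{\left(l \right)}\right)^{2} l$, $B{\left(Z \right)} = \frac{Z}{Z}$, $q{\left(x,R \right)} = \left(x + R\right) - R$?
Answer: $1936$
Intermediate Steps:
$q{\left(x,R \right)} = x$ ($q{\left(x,R \right)} = \left(R + x\right) - R = x$)
$B{\left(Z \right)} = 1$
$Y{\left(l,F \right)} = 4 l$ ($Y{\left(l,F \right)} = \left(1 + 1\right)^{2} l = 2^{2} l = 4 l$)
$Y^{2}{\left(11,10 \right)} = \left(4 \cdot 11\right)^{2} = 44^{2} = 1936$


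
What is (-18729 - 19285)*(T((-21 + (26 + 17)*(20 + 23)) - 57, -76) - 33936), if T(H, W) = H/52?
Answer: 33507459307/26 ≈ 1.2887e+9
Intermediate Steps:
T(H, W) = H/52 (T(H, W) = H*(1/52) = H/52)
(-18729 - 19285)*(T((-21 + (26 + 17)*(20 + 23)) - 57, -76) - 33936) = (-18729 - 19285)*(((-21 + (26 + 17)*(20 + 23)) - 57)/52 - 33936) = -38014*(((-21 + 43*43) - 57)/52 - 33936) = -38014*(((-21 + 1849) - 57)/52 - 33936) = -38014*((1828 - 57)/52 - 33936) = -38014*((1/52)*1771 - 33936) = -38014*(1771/52 - 33936) = -38014*(-1762901/52) = 33507459307/26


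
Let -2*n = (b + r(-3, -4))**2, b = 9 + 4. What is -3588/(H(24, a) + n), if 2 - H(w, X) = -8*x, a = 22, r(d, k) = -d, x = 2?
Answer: 1794/55 ≈ 32.618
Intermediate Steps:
b = 13
H(w, X) = 18 (H(w, X) = 2 - (-8)*2 = 2 - 1*(-16) = 2 + 16 = 18)
n = -128 (n = -(13 - 1*(-3))**2/2 = -(13 + 3)**2/2 = -1/2*16**2 = -1/2*256 = -128)
-3588/(H(24, a) + n) = -3588/(18 - 128) = -3588/(-110) = -3588*(-1/110) = 1794/55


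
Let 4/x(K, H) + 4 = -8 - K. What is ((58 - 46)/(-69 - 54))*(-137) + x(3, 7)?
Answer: 8056/615 ≈ 13.099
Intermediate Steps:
x(K, H) = 4/(-12 - K) (x(K, H) = 4/(-4 + (-8 - K)) = 4/(-12 - K))
((58 - 46)/(-69 - 54))*(-137) + x(3, 7) = ((58 - 46)/(-69 - 54))*(-137) - 4/(12 + 3) = (12/(-123))*(-137) - 4/15 = (12*(-1/123))*(-137) - 4*1/15 = -4/41*(-137) - 4/15 = 548/41 - 4/15 = 8056/615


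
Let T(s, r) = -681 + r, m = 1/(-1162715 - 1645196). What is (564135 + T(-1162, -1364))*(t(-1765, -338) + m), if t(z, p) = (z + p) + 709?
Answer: -2200148379984150/2807911 ≈ -7.8355e+8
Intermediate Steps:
m = -1/2807911 (m = 1/(-2807911) = -1/2807911 ≈ -3.5614e-7)
t(z, p) = 709 + p + z (t(z, p) = (p + z) + 709 = 709 + p + z)
(564135 + T(-1162, -1364))*(t(-1765, -338) + m) = (564135 + (-681 - 1364))*((709 - 338 - 1765) - 1/2807911) = (564135 - 2045)*(-1394 - 1/2807911) = 562090*(-3914227935/2807911) = -2200148379984150/2807911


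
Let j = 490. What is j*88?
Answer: 43120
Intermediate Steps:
j*88 = 490*88 = 43120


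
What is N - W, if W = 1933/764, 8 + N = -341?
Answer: -268569/764 ≈ -351.53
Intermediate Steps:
N = -349 (N = -8 - 341 = -349)
W = 1933/764 (W = 1933*(1/764) = 1933/764 ≈ 2.5301)
N - W = -349 - 1*1933/764 = -349 - 1933/764 = -268569/764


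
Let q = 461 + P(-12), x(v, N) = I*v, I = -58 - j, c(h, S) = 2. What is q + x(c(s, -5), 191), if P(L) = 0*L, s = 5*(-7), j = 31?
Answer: 283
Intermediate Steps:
s = -35
I = -89 (I = -58 - 1*31 = -58 - 31 = -89)
P(L) = 0
x(v, N) = -89*v
q = 461 (q = 461 + 0 = 461)
q + x(c(s, -5), 191) = 461 - 89*2 = 461 - 178 = 283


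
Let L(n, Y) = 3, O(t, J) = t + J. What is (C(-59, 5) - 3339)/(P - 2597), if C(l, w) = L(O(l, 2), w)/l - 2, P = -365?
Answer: 98561/87379 ≈ 1.1280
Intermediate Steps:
O(t, J) = J + t
C(l, w) = -2 + 3/l (C(l, w) = 3/l - 2 = -2 + 3/l)
(C(-59, 5) - 3339)/(P - 2597) = ((-2 + 3/(-59)) - 3339)/(-365 - 2597) = ((-2 + 3*(-1/59)) - 3339)/(-2962) = ((-2 - 3/59) - 3339)*(-1/2962) = (-121/59 - 3339)*(-1/2962) = -197122/59*(-1/2962) = 98561/87379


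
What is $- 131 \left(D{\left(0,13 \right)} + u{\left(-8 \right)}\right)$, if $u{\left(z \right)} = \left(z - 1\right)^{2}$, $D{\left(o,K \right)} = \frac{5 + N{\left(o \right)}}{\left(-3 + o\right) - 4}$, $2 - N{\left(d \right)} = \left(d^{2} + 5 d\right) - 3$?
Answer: $- \frac{72967}{7} \approx -10424.0$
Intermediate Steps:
$N{\left(d \right)} = 5 - d^{2} - 5 d$ ($N{\left(d \right)} = 2 - \left(\left(d^{2} + 5 d\right) - 3\right) = 2 - \left(-3 + d^{2} + 5 d\right) = 5 - d^{2} - 5 d$)
$D{\left(o,K \right)} = \frac{10 - o^{2} - 5 o}{-7 + o}$ ($D{\left(o,K \right)} = \frac{5 - \left(-5 + o^{2} + 5 o\right)}{\left(-3 + o\right) - 4} = \frac{10 - o^{2} - 5 o}{-7 + o}$)
$u{\left(z \right)} = \left(-1 + z\right)^{2}$
$- 131 \left(D{\left(0,13 \right)} + u{\left(-8 \right)}\right) = - 131 \left(\frac{10 - 0^{2} - 0}{-7 + 0} + \left(-1 - 8\right)^{2}\right) = - 131 \left(\frac{10 - 0 + 0}{-7} + \left(-9\right)^{2}\right) = - 131 \left(- \frac{10 + 0 + 0}{7} + 81\right) = - 131 \left(\left(- \frac{1}{7}\right) 10 + 81\right) = - 131 \left(- \frac{10}{7} + 81\right) = \left(-131\right) \frac{557}{7} = - \frac{72967}{7}$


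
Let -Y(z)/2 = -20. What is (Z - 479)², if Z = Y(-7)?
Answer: 192721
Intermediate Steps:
Y(z) = 40 (Y(z) = -2*(-20) = 40)
Z = 40
(Z - 479)² = (40 - 479)² = (-439)² = 192721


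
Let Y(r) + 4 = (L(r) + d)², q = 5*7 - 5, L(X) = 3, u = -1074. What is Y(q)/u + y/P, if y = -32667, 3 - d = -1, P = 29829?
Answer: -4047407/3559594 ≈ -1.1370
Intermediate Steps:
d = 4 (d = 3 - 1*(-1) = 3 + 1 = 4)
q = 30 (q = 35 - 5 = 30)
Y(r) = 45 (Y(r) = -4 + (3 + 4)² = -4 + 7² = -4 + 49 = 45)
Y(q)/u + y/P = 45/(-1074) - 32667/29829 = 45*(-1/1074) - 32667*1/29829 = -15/358 - 10889/9943 = -4047407/3559594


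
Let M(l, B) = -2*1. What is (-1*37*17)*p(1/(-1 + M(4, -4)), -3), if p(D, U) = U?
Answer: 1887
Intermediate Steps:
M(l, B) = -2
(-1*37*17)*p(1/(-1 + M(4, -4)), -3) = (-1*37*17)*(-3) = -37*17*(-3) = -629*(-3) = 1887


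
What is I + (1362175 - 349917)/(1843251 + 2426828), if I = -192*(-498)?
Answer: 408288885922/4270079 ≈ 95616.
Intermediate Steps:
I = 95616
I + (1362175 - 349917)/(1843251 + 2426828) = 95616 + (1362175 - 349917)/(1843251 + 2426828) = 95616 + 1012258/4270079 = 408288885922/4270079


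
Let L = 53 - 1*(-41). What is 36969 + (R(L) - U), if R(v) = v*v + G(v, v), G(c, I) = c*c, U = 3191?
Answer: 51450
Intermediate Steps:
L = 94 (L = 53 + 41 = 94)
G(c, I) = c**2
R(v) = 2*v**2 (R(v) = v*v + v**2 = v**2 + v**2 = 2*v**2)
36969 + (R(L) - U) = 36969 + (2*94**2 - 1*3191) = 36969 + (2*8836 - 3191) = 36969 + (17672 - 3191) = 36969 + 14481 = 51450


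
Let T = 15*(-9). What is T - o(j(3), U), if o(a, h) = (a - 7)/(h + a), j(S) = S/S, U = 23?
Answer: -539/4 ≈ -134.75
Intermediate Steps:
j(S) = 1
o(a, h) = (-7 + a)/(a + h)
T = -135
T - o(j(3), U) = -135 - (-7 + 1)/(1 + 23) = -135 - (-6)/24 = -135 - 1*(-1/4) = -135 + 1/4 = -539/4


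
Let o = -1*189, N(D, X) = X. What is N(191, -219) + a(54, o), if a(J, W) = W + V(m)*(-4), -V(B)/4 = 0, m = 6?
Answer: -408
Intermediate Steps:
V(B) = 0 (V(B) = -4*0 = 0)
o = -189
a(J, W) = W (a(J, W) = W + 0*(-4) = W + 0 = W)
N(191, -219) + a(54, o) = -219 - 189 = -408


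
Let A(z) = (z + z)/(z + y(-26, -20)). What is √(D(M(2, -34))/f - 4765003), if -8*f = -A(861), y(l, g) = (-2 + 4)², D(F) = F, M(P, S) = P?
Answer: I*√3532390830843/861 ≈ 2182.9*I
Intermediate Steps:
y(l, g) = 4 (y(l, g) = 2² = 4)
A(z) = 2*z/(4 + z) (A(z) = (z + z)/(z + 4) = (2*z)/(4 + z) = 2*z/(4 + z))
f = 861/3460 (f = -(-1)*2*861/(4 + 861)/8 = -(-1)*2*861/865/8 = -(-1)*2*861*(1/865)/8 = -(-1)*1722/(8*865) = -⅛*(-1722/865) = 861/3460 ≈ 0.24884)
√(D(M(2, -34))/f - 4765003) = √(2/(861/3460) - 4765003) = √(2*(3460/861) - 4765003) = √(6920/861 - 4765003) = √(-4102660663/861) = I*√3532390830843/861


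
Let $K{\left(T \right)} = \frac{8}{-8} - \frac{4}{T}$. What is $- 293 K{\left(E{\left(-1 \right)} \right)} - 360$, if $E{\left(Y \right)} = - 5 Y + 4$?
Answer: $\frac{569}{9} \approx 63.222$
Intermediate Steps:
$E{\left(Y \right)} = 4 - 5 Y$
$K{\left(T \right)} = -1 - \frac{4}{T}$ ($K{\left(T \right)} = 8 \left(- \frac{1}{8}\right) - \frac{4}{T} = -1 - \frac{4}{T}$)
$- 293 K{\left(E{\left(-1 \right)} \right)} - 360 = - 293 \frac{-4 - \left(4 - -5\right)}{4 - -5} - 360 = - 293 \frac{-4 - \left(4 + 5\right)}{4 + 5} - 360 = - 293 \frac{-4 - 9}{9} - 360 = - 293 \cdot \frac{1}{9} \left(-13\right) - 360 = \left(-293\right) \left(- \frac{13}{9}\right) - 360 = \frac{3809}{9} - 360 = \frac{569}{9}$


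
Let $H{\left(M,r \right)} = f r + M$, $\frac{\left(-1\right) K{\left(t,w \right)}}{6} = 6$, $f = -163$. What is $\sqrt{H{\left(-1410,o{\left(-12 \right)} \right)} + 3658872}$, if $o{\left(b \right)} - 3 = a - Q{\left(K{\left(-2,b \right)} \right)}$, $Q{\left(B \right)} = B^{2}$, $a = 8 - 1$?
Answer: $14 \sqrt{19730} \approx 1966.5$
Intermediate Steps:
$K{\left(t,w \right)} = -36$ ($K{\left(t,w \right)} = \left(-6\right) 6 = -36$)
$a = 7$ ($a = 8 - 1 = 7$)
$o{\left(b \right)} = -1286$ ($o{\left(b \right)} = 3 + \left(7 - \left(-36\right)^{2}\right) = 3 + \left(7 - 1296\right) = 3 - 1289 = -1286$)
$H{\left(M,r \right)} = M - 163 r$ ($H{\left(M,r \right)} = - 163 r + M = M - 163 r$)
$\sqrt{H{\left(-1410,o{\left(-12 \right)} \right)} + 3658872} = \sqrt{\left(-1410 - -209618\right) + 3658872} = \sqrt{\left(-1410 + 209618\right) + 3658872} = \sqrt{208208 + 3658872} = \sqrt{3867080} = 14 \sqrt{19730}$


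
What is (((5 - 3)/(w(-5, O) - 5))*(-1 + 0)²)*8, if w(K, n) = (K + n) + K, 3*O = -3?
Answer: -1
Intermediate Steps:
O = -1 (O = (⅓)*(-3) = -1)
w(K, n) = n + 2*K
(((5 - 3)/(w(-5, O) - 5))*(-1 + 0)²)*8 = (((5 - 3)/((-1 + 2*(-5)) - 5))*(-1 + 0)²)*8 = ((2/((-1 - 10) - 5))*(-1)²)*8 = ((2/(-11 - 5))*1)*8 = ((2/(-16))*1)*8 = ((2*(-1/16))*1)*8 = -⅛*1*8 = -⅛*8 = -1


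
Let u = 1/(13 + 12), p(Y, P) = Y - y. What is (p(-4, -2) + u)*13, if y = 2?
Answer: -1937/25 ≈ -77.480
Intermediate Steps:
p(Y, P) = -2 + Y (p(Y, P) = Y - 1*2 = Y - 2 = -2 + Y)
u = 1/25 ≈ 0.040000
(p(-4, -2) + u)*13 = ((-2 - 4) + 1/25)*13 = (-6 + 1/25)*13 = -149/25*13 = -1937/25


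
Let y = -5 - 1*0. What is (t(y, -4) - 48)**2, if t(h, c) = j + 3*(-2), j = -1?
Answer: 3025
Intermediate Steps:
y = -5 (y = -5 + 0 = -5)
t(h, c) = -7 (t(h, c) = -1 + 3*(-2) = -1 - 6 = -7)
(t(y, -4) - 48)**2 = (-7 - 48)**2 = (-55)**2 = 3025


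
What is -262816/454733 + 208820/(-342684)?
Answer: -46255045801/38957430843 ≈ -1.1873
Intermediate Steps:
-262816/454733 + 208820/(-342684) = -262816*1/454733 + 208820*(-1/342684) = -262816/454733 - 52205/85671 = -46255045801/38957430843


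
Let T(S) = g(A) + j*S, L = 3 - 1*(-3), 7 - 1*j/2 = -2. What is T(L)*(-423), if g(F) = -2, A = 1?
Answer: -44838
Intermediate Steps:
j = 18 (j = 14 - 2*(-2) = 14 + 4 = 18)
L = 6 (L = 3 + 3 = 6)
T(S) = -2 + 18*S
T(L)*(-423) = (-2 + 18*6)*(-423) = (-2 + 108)*(-423) = 106*(-423) = -44838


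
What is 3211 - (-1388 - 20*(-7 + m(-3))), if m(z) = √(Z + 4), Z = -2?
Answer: 4459 + 20*√2 ≈ 4487.3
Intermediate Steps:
m(z) = √2 (m(z) = √(-2 + 4) = √2)
3211 - (-1388 - 20*(-7 + m(-3))) = 3211 - (-1388 - 20*(-7 + √2)) = 3211 - (-1388 - (-140 + 20*√2)) = 3211 - (-1388 + (140 - 20*√2)) = 3211 - (-1248 - 20*√2) = 3211 + (1248 + 20*√2) = 4459 + 20*√2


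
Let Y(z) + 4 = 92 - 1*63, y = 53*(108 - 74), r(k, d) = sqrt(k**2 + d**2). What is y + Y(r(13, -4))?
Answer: 1827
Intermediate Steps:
r(k, d) = sqrt(d**2 + k**2)
y = 1802 (y = 53*34 = 1802)
Y(z) = 25 (Y(z) = -4 + (92 - 1*63) = -4 + (92 - 63) = -4 + 29 = 25)
y + Y(r(13, -4)) = 1802 + 25 = 1827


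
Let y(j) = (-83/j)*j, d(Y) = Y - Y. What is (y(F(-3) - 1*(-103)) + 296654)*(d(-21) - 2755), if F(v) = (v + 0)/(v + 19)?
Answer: -817053105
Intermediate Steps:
d(Y) = 0
F(v) = v/(19 + v)
y(j) = -83
(y(F(-3) - 1*(-103)) + 296654)*(d(-21) - 2755) = (-83 + 296654)*(0 - 2755) = 296571*(-2755) = -817053105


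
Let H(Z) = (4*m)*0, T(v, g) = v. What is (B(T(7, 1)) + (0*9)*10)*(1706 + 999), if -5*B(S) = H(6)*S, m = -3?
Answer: 0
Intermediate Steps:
H(Z) = 0 (H(Z) = (4*(-3))*0 = -12*0 = 0)
B(S) = 0 (B(S) = -0*S = -1/5*0 = 0)
(B(T(7, 1)) + (0*9)*10)*(1706 + 999) = (0 + (0*9)*10)*(1706 + 999) = (0 + 0*10)*2705 = (0 + 0)*2705 = 0*2705 = 0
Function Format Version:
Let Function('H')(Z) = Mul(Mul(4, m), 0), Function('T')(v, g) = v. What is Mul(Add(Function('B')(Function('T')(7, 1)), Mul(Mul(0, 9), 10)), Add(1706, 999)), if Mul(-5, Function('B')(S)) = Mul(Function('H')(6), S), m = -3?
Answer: 0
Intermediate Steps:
Function('H')(Z) = 0 (Function('H')(Z) = Mul(Mul(4, -3), 0) = Mul(-12, 0) = 0)
Function('B')(S) = 0 (Function('B')(S) = Mul(Rational(-1, 5), Mul(0, S)) = Mul(Rational(-1, 5), 0) = 0)
Mul(Add(Function('B')(Function('T')(7, 1)), Mul(Mul(0, 9), 10)), Add(1706, 999)) = Mul(Add(0, Mul(Mul(0, 9), 10)), Add(1706, 999)) = Mul(Add(0, Mul(0, 10)), 2705) = Mul(Add(0, 0), 2705) = Mul(0, 2705) = 0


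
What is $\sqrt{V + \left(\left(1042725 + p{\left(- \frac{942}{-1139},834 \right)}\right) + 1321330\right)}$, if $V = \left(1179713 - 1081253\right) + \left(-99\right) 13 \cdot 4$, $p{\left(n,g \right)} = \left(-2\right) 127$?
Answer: $\sqrt{2457113} \approx 1567.5$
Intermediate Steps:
$p{\left(n,g \right)} = -254$
$V = 93312$ ($V = 98460 - 5148 = 93312$)
$\sqrt{V + \left(\left(1042725 + p{\left(- \frac{942}{-1139},834 \right)}\right) + 1321330\right)} = \sqrt{93312 + \left(\left(1042725 - 254\right) + 1321330\right)} = \sqrt{93312 + \left(1042471 + 1321330\right)} = \sqrt{93312 + 2363801} = \sqrt{2457113}$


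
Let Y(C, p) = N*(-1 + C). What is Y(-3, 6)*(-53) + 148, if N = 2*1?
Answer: 572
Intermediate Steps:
N = 2
Y(C, p) = -2 + 2*C (Y(C, p) = 2*(-1 + C) = -2 + 2*C)
Y(-3, 6)*(-53) + 148 = (-2 + 2*(-3))*(-53) + 148 = (-2 - 6)*(-53) + 148 = -8*(-53) + 148 = 424 + 148 = 572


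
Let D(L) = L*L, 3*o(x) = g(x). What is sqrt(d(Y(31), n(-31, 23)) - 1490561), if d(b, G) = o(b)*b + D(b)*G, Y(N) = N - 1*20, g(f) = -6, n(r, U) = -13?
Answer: 2*I*sqrt(373039) ≈ 1221.5*I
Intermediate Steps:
Y(N) = -20 + N (Y(N) = N - 20 = -20 + N)
o(x) = -2 (o(x) = (1/3)*(-6) = -2)
D(L) = L**2
d(b, G) = -2*b + G*b**2 (d(b, G) = -2*b + b**2*G = -2*b + G*b**2)
sqrt(d(Y(31), n(-31, 23)) - 1490561) = sqrt((-20 + 31)*(-2 - 13*(-20 + 31)) - 1490561) = sqrt(11*(-2 - 13*11) - 1490561) = sqrt(11*(-2 - 143) - 1490561) = sqrt(11*(-145) - 1490561) = sqrt(-1595 - 1490561) = sqrt(-1492156) = 2*I*sqrt(373039)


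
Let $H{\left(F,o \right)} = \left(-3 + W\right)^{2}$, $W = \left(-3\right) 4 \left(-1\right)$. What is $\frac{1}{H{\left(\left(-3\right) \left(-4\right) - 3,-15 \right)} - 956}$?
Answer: $- \frac{1}{875} \approx -0.0011429$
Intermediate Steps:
$W = 12$ ($W = \left(-12\right) \left(-1\right) = 12$)
$H{\left(F,o \right)} = 81$ ($H{\left(F,o \right)} = \left(-3 + 12\right)^{2} = 9^{2} = 81$)
$\frac{1}{H{\left(\left(-3\right) \left(-4\right) - 3,-15 \right)} - 956} = \frac{1}{81 - 956} = \frac{1}{-875} = - \frac{1}{875}$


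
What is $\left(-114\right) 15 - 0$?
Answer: $-1710$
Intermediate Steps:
$\left(-114\right) 15 - 0 = -1710 + 0 = -1710$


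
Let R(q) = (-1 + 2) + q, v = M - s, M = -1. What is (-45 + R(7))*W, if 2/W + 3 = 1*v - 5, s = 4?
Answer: 74/13 ≈ 5.6923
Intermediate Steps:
v = -5 (v = -1 - 1*4 = -1 - 4 = -5)
R(q) = 1 + q
W = -2/13 (W = 2/(-3 + (1*(-5) - 5)) = 2/(-3 + (-5 - 5)) = 2/(-3 - 10) = 2/(-13) = 2*(-1/13) = -2/13 ≈ -0.15385)
(-45 + R(7))*W = (-45 + (1 + 7))*(-2/13) = (-45 + 8)*(-2/13) = -37*(-2/13) = 74/13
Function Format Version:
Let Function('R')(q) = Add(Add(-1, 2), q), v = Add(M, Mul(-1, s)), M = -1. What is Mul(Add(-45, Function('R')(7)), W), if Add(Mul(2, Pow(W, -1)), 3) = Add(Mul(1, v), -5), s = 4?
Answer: Rational(74, 13) ≈ 5.6923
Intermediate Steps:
v = -5 (v = Add(-1, Mul(-1, 4)) = Add(-1, -4) = -5)
Function('R')(q) = Add(1, q)
W = Rational(-2, 13) (W = Mul(2, Pow(Add(-3, Add(Mul(1, -5), -5)), -1)) = Mul(2, Pow(Add(-3, Add(-5, -5)), -1)) = Mul(2, Pow(Add(-3, -10), -1)) = Mul(2, Pow(-13, -1)) = Mul(2, Rational(-1, 13)) = Rational(-2, 13) ≈ -0.15385)
Mul(Add(-45, Function('R')(7)), W) = Mul(Add(-45, Add(1, 7)), Rational(-2, 13)) = Mul(Add(-45, 8), Rational(-2, 13)) = Mul(-37, Rational(-2, 13)) = Rational(74, 13)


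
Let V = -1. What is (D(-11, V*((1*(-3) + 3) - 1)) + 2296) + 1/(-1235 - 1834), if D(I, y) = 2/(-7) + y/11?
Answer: 49320776/21483 ≈ 2295.8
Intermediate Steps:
D(I, y) = -2/7 + y/11 (D(I, y) = 2*(-⅐) + y*(1/11) = -2/7 + y/11)
(D(-11, V*((1*(-3) + 3) - 1)) + 2296) + 1/(-1235 - 1834) = ((-2/7 + (-((1*(-3) + 3) - 1))/11) + 2296) + 1/(-1235 - 1834) = ((-2/7 + (-((-3 + 3) - 1))/11) + 2296) + 1/(-3069) = ((-2/7 + (-(0 - 1))/11) + 2296) - 1/3069 = ((-2/7 + (-1*(-1))/11) + 2296) - 1/3069 = ((-2/7 + (1/11)*1) + 2296) - 1/3069 = ((-2/7 + 1/11) + 2296) - 1/3069 = (-15/77 + 2296) - 1/3069 = 176777/77 - 1/3069 = 49320776/21483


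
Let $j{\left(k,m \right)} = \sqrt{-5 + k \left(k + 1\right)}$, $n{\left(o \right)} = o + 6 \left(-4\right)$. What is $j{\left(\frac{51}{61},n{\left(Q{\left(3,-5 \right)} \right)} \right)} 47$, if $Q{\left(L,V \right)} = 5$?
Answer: $\frac{47 i \sqrt{12893}}{61} \approx 87.487 i$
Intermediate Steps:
$n{\left(o \right)} = -24 + o$ ($n{\left(o \right)} = o - 24 = -24 + o$)
$j{\left(k,m \right)} = \sqrt{-5 + k \left(1 + k\right)}$
$j{\left(\frac{51}{61},n{\left(Q{\left(3,-5 \right)} \right)} \right)} 47 = \sqrt{-5 + \frac{51}{61} + \left(\frac{51}{61}\right)^{2}} \cdot 47 = \sqrt{-5 + \frac{51}{61} + \frac{2601}{3721}} \cdot 47 = \sqrt{- \frac{12893}{3721}} \cdot 47 = \frac{i \sqrt{12893}}{61} \cdot 47 = \frac{47 i \sqrt{12893}}{61}$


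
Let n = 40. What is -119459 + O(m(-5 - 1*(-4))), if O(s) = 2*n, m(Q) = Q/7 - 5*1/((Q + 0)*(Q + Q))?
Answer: -119379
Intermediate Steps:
m(Q) = -5/(2*Q²) + Q/7 (m(Q) = Q*(⅐) - 5*1/(2*Q²) = Q/7 - 5*1/(2*Q²) = Q/7 - 5/(2*Q²) = -5/(2*Q²) + Q/7)
O(s) = 80 (O(s) = 2*40 = 80)
-119459 + O(m(-5 - 1*(-4))) = -119459 + 80 = -119379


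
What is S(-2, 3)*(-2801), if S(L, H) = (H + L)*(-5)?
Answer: 14005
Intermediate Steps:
S(L, H) = -5*H - 5*L
S(-2, 3)*(-2801) = (-5*3 - 5*(-2))*(-2801) = (-15 + 10)*(-2801) = -5*(-2801) = 14005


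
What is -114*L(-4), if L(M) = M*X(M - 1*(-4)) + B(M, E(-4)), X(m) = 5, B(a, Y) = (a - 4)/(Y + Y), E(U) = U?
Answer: 2166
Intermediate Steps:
B(a, Y) = (-4 + a)/(2*Y) (B(a, Y) = (-4 + a)/((2*Y)) = (-4 + a)*(1/(2*Y)) = (-4 + a)/(2*Y))
L(M) = ½ + 39*M/8 (L(M) = M*5 + (½)*(-4 + M)/(-4) = 5*M + (½)*(-¼)*(-4 + M) = 5*M + (½ - M/8) = ½ + 39*M/8)
-114*L(-4) = -114*(½ + (39/8)*(-4)) = -114*(½ - 39/2) = -114*(-19) = 2166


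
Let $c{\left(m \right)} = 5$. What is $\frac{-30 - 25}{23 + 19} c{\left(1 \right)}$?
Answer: $- \frac{275}{42} \approx -6.5476$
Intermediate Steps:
$\frac{-30 - 25}{23 + 19} c{\left(1 \right)} = \frac{-30 - 25}{23 + 19} \cdot 5 = \frac{-30 - 25}{42} \cdot 5 = \left(-55\right) \frac{1}{42} \cdot 5 = \left(- \frac{55}{42}\right) 5 = - \frac{275}{42}$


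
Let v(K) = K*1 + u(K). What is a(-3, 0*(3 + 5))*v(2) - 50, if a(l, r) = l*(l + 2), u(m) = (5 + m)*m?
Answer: -2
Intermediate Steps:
u(m) = m*(5 + m)
v(K) = K + K*(5 + K) (v(K) = K*1 + K*(5 + K) = K + K*(5 + K))
a(l, r) = l*(2 + l)
a(-3, 0*(3 + 5))*v(2) - 50 = (-3*(2 - 3))*(2*(6 + 2)) - 50 = (-3*(-1))*(2*8) - 50 = 3*16 - 50 = 48 - 50 = -2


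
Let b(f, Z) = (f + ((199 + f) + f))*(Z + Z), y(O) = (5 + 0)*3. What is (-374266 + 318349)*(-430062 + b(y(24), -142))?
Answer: 27922601286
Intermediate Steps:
y(O) = 15 (y(O) = 5*3 = 15)
b(f, Z) = 2*Z*(199 + 3*f) (b(f, Z) = (f + (199 + 2*f))*(2*Z) = (199 + 3*f)*(2*Z) = 2*Z*(199 + 3*f))
(-374266 + 318349)*(-430062 + b(y(24), -142)) = (-374266 + 318349)*(-430062 + 2*(-142)*(199 + 3*15)) = -55917*(-430062 + 2*(-142)*(199 + 45)) = -55917*(-430062 + 2*(-142)*244) = -55917*(-430062 - 69296) = -55917*(-499358) = 27922601286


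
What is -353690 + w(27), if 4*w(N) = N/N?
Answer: -1414759/4 ≈ -3.5369e+5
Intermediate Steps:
w(N) = ¼ (w(N) = (N/N)/4 = (¼)*1 = ¼)
-353690 + w(27) = -353690 + ¼ = -1414759/4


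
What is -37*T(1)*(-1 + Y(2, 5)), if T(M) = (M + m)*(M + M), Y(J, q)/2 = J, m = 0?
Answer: -222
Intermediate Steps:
Y(J, q) = 2*J
T(M) = 2*M² (T(M) = (M + 0)*(M + M) = M*(2*M) = 2*M²)
-37*T(1)*(-1 + Y(2, 5)) = -37*2*1²*(-1 + 2*2) = -37*2*1*(-1 + 4) = -74*3 = -37*6 = -222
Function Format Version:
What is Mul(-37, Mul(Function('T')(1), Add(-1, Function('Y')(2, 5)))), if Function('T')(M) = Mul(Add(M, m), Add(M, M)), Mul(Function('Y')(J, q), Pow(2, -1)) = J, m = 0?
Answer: -222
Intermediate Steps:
Function('Y')(J, q) = Mul(2, J)
Function('T')(M) = Mul(2, Pow(M, 2)) (Function('T')(M) = Mul(Add(M, 0), Add(M, M)) = Mul(M, Mul(2, M)) = Mul(2, Pow(M, 2)))
Mul(-37, Mul(Function('T')(1), Add(-1, Function('Y')(2, 5)))) = Mul(-37, Mul(Mul(2, Pow(1, 2)), Add(-1, Mul(2, 2)))) = Mul(-37, Mul(Mul(2, 1), Add(-1, 4))) = Mul(-37, Mul(2, 3)) = Mul(-37, 6) = -222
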